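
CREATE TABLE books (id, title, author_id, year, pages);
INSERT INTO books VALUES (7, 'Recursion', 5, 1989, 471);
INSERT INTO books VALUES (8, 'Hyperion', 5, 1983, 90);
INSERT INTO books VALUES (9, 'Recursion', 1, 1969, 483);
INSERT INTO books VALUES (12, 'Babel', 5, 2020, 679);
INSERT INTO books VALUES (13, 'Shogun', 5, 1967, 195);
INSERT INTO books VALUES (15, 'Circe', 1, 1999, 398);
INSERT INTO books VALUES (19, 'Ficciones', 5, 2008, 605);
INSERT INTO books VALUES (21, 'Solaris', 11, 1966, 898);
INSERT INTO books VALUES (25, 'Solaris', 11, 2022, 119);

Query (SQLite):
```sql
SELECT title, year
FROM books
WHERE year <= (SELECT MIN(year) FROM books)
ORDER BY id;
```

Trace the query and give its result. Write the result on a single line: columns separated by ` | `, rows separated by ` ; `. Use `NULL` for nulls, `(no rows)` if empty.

Solaris | 1966

Scalar subquery: MIN(year) over all books rows = 1966.
Keep rows where year <= that value.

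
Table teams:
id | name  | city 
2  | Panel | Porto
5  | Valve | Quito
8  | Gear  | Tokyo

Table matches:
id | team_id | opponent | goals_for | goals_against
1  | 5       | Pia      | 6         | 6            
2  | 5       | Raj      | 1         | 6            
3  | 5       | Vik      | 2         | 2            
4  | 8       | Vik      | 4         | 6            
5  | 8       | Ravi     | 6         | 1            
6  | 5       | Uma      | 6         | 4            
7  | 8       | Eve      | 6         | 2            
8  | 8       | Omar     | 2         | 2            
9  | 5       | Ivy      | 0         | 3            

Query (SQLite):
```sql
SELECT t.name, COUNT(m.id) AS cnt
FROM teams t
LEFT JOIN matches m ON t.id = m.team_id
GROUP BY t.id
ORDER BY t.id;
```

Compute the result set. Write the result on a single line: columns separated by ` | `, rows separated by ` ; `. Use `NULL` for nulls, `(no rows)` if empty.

Panel | 0 ; Valve | 5 ; Gear | 4

LEFT JOIN keeps every teams row; unmatched ones get NULL for matches columns.
Group by teams.id and compute COUNT(m.id). COUNT(col) of an all-NULL group is 0.
  2: ids {—} → COUNT(m.id)=0
  5: ids {1, 2, 3, 6, 9} → COUNT(m.id)=5
  8: ids {4, 5, 7, 8} → COUNT(m.id)=4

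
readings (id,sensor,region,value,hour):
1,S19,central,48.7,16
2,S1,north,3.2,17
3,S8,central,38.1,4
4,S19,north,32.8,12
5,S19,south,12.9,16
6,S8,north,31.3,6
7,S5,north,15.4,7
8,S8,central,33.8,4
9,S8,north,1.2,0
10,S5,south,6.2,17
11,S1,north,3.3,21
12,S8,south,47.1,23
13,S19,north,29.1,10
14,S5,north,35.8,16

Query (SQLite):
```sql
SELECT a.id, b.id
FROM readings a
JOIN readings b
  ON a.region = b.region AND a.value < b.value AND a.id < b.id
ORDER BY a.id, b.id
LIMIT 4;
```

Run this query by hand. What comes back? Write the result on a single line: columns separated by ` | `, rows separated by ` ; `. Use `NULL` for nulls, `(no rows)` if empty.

2 | 4 ; 2 | 6 ; 2 | 7 ; 2 | 11

Pairs (a,b) with same region, a.value < b.value, a.id < b.id.
region groups: central:{1,3,8} north:{2,4,6,7,9,11,13,14} south:{5,10,12}
Ordered by (a.id, b.id); first 4.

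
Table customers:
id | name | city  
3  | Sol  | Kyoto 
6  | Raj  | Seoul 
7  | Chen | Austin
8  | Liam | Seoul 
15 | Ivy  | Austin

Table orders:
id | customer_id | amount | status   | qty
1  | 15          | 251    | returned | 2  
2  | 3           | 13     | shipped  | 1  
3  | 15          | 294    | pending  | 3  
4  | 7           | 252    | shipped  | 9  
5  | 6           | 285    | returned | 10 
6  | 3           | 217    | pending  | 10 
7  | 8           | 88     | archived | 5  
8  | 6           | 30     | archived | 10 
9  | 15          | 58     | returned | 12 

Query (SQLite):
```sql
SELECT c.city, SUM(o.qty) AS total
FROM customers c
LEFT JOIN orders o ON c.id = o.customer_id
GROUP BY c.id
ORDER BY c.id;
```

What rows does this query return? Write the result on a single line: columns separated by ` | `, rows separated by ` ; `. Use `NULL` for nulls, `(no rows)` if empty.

LEFT JOIN keeps every customers row; unmatched ones get NULL for orders columns.
Group by customers.id and compute SUM(o.qty). SUM over an all-NULL group is NULL.
  3: ids {2, 6} → SUM(o.qty)=11
  6: ids {5, 8} → SUM(o.qty)=20
  7: ids {4} → SUM(o.qty)=9
  8: ids {7} → SUM(o.qty)=5
  15: ids {1, 3, 9} → SUM(o.qty)=17

Kyoto | 11 ; Seoul | 20 ; Austin | 9 ; Seoul | 5 ; Austin | 17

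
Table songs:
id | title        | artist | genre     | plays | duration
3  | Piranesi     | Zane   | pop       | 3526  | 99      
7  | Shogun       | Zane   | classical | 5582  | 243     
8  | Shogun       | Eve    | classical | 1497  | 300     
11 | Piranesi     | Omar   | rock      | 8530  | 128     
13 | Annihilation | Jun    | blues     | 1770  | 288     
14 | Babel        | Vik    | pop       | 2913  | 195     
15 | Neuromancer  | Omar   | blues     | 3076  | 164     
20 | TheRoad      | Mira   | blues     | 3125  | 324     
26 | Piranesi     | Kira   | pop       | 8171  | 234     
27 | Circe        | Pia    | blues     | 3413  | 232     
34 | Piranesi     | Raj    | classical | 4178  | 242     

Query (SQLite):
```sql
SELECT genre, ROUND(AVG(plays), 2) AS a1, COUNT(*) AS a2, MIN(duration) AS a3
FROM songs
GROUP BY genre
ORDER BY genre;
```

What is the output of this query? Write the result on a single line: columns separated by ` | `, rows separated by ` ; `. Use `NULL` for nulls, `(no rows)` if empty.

Group songs by genre.
Per group compute: ROUND(AVG(plays), 2), COUNT(*), MIN(duration).
  blues: ids {13, 15, 20, 27} → ROUND(AVG(plays), 2)=2846, COUNT(*)=4, MIN(duration)=164
  classical: ids {7, 8, 34} → ROUND(AVG(plays), 2)=3752.33, COUNT(*)=3, MIN(duration)=242
  pop: ids {3, 14, 26} → ROUND(AVG(plays), 2)=4870, COUNT(*)=3, MIN(duration)=99
  rock: ids {11} → ROUND(AVG(plays), 2)=8530, COUNT(*)=1, MIN(duration)=128

blues | 2846 | 4 | 164 ; classical | 3752.33 | 3 | 242 ; pop | 4870 | 3 | 99 ; rock | 8530 | 1 | 128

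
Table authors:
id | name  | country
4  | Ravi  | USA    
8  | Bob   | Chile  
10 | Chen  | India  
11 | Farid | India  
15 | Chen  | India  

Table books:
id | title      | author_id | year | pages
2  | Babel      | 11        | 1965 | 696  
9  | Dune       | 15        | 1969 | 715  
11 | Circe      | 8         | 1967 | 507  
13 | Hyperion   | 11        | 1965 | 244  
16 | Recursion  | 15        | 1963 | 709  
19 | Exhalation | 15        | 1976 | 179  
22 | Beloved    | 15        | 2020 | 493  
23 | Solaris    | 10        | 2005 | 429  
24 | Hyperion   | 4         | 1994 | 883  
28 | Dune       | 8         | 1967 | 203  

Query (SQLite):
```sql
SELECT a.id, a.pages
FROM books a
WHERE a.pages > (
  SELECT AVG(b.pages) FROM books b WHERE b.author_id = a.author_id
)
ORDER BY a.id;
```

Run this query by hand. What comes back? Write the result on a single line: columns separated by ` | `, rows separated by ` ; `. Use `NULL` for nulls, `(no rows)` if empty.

For each books row a, compute AVG(pages) over rows sharing a.author_id.
Keep row a if a.pages > that per-group AVG.
  author_id=4: AVG(pages) = 883.0
  author_id=8: AVG(pages) = 355.0
  author_id=10: AVG(pages) = 429.0
  author_id=11: AVG(pages) = 470.0
  author_id=15: AVG(pages) = 524.0

2 | 696 ; 9 | 715 ; 11 | 507 ; 16 | 709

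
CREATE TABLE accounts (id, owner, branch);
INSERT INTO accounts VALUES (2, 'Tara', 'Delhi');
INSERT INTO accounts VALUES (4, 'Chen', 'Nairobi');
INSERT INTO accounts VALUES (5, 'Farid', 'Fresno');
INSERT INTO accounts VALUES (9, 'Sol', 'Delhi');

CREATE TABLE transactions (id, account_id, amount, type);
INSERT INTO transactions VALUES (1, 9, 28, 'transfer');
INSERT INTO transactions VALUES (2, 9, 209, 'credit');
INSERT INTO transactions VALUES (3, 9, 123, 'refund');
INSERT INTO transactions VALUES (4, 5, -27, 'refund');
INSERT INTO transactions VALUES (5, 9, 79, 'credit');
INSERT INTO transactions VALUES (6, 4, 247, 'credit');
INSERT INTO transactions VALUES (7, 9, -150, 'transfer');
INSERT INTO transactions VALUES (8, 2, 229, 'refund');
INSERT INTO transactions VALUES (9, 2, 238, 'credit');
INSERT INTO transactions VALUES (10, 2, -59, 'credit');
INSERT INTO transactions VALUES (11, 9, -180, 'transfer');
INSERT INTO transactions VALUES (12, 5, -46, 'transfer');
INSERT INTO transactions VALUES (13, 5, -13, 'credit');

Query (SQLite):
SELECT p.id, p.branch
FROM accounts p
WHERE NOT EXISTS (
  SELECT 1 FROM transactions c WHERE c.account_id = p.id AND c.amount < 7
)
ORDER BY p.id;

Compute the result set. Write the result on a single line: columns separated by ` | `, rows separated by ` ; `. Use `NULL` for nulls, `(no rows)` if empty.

For each accounts row, check whether any transactions with matching account_id has amount < 7.
Keep rows where that is false.

4 | Nairobi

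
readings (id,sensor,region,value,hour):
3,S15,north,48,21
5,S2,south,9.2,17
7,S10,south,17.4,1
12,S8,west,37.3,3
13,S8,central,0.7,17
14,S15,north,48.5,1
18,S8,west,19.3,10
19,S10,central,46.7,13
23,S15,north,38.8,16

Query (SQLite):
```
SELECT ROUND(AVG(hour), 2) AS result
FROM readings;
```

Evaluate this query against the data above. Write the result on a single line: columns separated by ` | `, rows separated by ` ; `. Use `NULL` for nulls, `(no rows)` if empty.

All hour values: [21, 17, 1, 3, 17, 1, 10, 13, 16].
AVG = 99 / 9 (rounded to 2 dp).

11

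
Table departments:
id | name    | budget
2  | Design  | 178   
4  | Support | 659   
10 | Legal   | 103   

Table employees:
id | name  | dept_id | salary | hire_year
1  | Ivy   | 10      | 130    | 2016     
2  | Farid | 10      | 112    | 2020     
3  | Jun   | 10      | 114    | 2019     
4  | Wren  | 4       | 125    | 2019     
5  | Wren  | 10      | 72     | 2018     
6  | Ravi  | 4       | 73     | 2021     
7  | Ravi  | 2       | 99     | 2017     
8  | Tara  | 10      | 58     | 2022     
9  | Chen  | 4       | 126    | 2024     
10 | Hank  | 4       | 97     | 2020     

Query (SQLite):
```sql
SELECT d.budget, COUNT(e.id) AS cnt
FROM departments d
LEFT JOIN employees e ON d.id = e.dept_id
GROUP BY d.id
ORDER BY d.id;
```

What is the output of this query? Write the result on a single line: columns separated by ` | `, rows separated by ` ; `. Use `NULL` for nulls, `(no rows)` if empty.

178 | 1 ; 659 | 4 ; 103 | 5

LEFT JOIN keeps every departments row; unmatched ones get NULL for employees columns.
Group by departments.id and compute COUNT(e.id). COUNT(col) of an all-NULL group is 0.
  2: ids {7} → COUNT(e.id)=1
  4: ids {4, 6, 9, 10} → COUNT(e.id)=4
  10: ids {1, 2, 3, 5, 8} → COUNT(e.id)=5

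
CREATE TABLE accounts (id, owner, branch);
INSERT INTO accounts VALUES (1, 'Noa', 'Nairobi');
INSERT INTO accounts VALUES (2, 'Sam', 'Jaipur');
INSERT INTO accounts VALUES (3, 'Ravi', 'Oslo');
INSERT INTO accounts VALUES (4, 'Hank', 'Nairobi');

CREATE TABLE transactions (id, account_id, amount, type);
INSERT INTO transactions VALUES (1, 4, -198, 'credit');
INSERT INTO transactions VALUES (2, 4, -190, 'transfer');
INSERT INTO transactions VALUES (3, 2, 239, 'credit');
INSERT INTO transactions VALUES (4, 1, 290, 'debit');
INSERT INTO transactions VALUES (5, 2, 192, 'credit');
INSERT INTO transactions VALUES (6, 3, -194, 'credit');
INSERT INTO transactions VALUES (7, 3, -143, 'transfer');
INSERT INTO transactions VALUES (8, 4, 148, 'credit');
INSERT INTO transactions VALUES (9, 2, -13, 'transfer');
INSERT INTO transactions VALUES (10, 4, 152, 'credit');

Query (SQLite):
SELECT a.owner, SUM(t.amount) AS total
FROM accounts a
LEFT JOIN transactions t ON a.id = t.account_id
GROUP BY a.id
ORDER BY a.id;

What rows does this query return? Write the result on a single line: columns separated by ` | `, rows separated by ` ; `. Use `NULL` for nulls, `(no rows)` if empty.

Noa | 290 ; Sam | 418 ; Ravi | -337 ; Hank | -88

LEFT JOIN keeps every accounts row; unmatched ones get NULL for transactions columns.
Group by accounts.id and compute SUM(t.amount). SUM over an all-NULL group is NULL.
  1: ids {4} → SUM(t.amount)=290
  2: ids {3, 5, 9} → SUM(t.amount)=418
  3: ids {6, 7} → SUM(t.amount)=-337
  4: ids {1, 2, 8, 10} → SUM(t.amount)=-88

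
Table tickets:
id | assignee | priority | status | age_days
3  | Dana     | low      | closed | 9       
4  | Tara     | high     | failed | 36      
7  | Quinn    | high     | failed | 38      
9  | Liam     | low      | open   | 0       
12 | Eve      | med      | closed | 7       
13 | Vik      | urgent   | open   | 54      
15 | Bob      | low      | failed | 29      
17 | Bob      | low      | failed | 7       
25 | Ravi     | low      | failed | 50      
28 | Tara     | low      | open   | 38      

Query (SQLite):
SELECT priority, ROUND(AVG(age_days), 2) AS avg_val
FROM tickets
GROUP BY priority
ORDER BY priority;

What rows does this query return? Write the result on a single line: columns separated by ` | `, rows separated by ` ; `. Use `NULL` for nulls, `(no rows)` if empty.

Partition tickets by priority; compute ROUND(AVG(age_days), 2) within each group.
  high: ids {4, 7} → ROUND(AVG(age_days), 2)=37
  low: ids {3, 9, 15, 17, 25, 28} → ROUND(AVG(age_days), 2)=22.17
  med: ids {12} → ROUND(AVG(age_days), 2)=7
  urgent: ids {13} → ROUND(AVG(age_days), 2)=54

high | 37 ; low | 22.17 ; med | 7 ; urgent | 54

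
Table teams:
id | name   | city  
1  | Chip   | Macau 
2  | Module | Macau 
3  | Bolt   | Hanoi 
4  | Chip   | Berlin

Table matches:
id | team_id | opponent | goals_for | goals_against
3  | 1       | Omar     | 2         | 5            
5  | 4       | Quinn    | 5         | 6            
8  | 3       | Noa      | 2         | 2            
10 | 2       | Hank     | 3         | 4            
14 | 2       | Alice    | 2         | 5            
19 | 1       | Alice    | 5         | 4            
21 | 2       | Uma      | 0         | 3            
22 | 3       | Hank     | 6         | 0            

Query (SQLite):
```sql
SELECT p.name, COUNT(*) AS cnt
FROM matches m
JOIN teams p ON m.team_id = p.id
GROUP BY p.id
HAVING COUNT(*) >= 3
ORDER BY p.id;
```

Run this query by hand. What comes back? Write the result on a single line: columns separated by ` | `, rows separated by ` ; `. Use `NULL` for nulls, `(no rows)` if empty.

Module | 3

Join each matches row to its teams via team_id.
Group joined rows by teams.id; compute COUNT(*) per group.
HAVING: keep groups with count ≥ 3.
  1: ids {3, 19} → COUNT(*)=2
  2: ids {10, 14, 21} → COUNT(*)=3
  3: ids {8, 22} → COUNT(*)=2
  4: ids {5} → COUNT(*)=1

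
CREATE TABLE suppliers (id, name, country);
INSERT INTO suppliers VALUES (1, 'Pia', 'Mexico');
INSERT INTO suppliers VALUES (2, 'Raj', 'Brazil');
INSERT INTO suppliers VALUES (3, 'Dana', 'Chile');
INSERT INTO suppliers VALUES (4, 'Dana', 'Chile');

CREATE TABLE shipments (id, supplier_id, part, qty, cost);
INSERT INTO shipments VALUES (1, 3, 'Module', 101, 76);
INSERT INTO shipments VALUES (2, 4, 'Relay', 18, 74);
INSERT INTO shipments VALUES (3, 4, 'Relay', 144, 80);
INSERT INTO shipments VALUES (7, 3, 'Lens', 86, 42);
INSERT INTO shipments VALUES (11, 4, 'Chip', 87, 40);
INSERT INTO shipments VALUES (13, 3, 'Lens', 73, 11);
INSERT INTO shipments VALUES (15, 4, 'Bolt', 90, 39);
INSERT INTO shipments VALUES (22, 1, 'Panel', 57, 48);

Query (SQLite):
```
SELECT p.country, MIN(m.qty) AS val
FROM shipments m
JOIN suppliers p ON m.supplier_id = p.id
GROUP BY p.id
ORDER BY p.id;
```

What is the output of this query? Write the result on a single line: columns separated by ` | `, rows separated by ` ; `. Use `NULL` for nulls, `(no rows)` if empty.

Mexico | 57 ; Chile | 73 ; Chile | 18

Join each shipments row to its suppliers via supplier_id.
Group joined rows by suppliers.id; compute MIN(m.qty) per group.
  1: ids {22} → MIN(m.qty)=57
  3: ids {1, 7, 13} → MIN(m.qty)=73
  4: ids {2, 3, 11, 15} → MIN(m.qty)=18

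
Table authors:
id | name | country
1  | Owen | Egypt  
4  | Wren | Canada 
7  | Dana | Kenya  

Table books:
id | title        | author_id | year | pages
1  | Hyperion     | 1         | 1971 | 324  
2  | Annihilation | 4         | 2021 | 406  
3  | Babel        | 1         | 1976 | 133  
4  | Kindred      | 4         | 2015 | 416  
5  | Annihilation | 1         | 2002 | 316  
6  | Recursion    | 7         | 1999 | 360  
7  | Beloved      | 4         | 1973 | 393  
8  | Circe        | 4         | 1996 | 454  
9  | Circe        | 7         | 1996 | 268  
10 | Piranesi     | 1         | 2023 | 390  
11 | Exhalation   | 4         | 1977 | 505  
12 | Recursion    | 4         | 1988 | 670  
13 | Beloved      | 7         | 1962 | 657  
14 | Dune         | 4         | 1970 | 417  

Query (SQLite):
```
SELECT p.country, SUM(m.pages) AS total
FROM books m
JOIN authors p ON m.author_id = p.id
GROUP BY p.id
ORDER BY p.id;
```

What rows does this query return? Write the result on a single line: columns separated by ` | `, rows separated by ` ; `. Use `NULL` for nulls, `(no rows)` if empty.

Join each books row to its authors via author_id.
Group joined rows by authors.id; compute SUM(m.pages) per group.
  1: ids {1, 3, 5, 10} → SUM(m.pages)=1163
  4: ids {2, 4, 7, 8, 11, 12, 14} → SUM(m.pages)=3261
  7: ids {6, 9, 13} → SUM(m.pages)=1285

Egypt | 1163 ; Canada | 3261 ; Kenya | 1285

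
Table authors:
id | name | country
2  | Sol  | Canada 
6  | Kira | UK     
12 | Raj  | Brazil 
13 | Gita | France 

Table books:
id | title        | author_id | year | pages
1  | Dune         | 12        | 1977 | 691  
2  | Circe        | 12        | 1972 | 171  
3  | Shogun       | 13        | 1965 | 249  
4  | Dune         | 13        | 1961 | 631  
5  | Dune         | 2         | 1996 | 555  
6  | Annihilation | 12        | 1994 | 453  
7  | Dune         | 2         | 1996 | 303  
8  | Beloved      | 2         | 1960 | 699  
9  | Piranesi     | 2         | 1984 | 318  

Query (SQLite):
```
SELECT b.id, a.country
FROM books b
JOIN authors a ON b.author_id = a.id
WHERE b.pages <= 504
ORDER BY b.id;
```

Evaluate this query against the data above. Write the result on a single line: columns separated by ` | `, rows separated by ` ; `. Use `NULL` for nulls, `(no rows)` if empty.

Each books row matches the authors row where author_id = authors.id.
Then keep rows with b.pages <= 504.

2 | Brazil ; 3 | France ; 6 | Brazil ; 7 | Canada ; 9 | Canada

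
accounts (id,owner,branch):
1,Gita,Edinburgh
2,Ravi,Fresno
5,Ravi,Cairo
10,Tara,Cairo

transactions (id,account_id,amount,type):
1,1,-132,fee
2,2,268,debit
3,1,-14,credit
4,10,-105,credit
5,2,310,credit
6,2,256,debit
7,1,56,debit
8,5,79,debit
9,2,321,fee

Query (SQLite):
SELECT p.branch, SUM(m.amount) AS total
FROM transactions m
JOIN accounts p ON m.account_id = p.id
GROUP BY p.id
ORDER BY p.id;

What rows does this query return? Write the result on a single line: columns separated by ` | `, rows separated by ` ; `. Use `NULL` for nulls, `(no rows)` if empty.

Edinburgh | -90 ; Fresno | 1155 ; Cairo | 79 ; Cairo | -105

Join each transactions row to its accounts via account_id.
Group joined rows by accounts.id; compute SUM(m.amount) per group.
  1: ids {1, 3, 7} → SUM(m.amount)=-90
  2: ids {2, 5, 6, 9} → SUM(m.amount)=1155
  5: ids {8} → SUM(m.amount)=79
  10: ids {4} → SUM(m.amount)=-105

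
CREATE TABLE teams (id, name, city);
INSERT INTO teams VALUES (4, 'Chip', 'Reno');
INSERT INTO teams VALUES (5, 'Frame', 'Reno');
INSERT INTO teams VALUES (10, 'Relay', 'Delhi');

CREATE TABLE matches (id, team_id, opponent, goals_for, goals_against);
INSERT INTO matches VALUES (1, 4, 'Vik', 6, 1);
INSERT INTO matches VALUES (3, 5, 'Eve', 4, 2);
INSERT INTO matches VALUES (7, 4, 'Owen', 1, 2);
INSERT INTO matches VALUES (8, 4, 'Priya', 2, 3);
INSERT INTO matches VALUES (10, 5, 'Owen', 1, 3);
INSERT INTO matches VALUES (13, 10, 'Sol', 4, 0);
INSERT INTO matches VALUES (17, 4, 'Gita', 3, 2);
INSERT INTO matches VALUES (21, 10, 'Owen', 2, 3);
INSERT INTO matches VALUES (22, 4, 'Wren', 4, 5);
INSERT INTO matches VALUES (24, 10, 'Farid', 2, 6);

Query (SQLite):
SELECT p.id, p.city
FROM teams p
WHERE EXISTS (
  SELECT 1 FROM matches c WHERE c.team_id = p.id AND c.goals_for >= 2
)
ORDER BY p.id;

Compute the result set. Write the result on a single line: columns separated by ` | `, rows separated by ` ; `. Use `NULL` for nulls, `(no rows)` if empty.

4 | Reno ; 5 | Reno ; 10 | Delhi

For each teams row, check whether any matches with matching team_id has goals_for >= 2.
Keep rows where that is true.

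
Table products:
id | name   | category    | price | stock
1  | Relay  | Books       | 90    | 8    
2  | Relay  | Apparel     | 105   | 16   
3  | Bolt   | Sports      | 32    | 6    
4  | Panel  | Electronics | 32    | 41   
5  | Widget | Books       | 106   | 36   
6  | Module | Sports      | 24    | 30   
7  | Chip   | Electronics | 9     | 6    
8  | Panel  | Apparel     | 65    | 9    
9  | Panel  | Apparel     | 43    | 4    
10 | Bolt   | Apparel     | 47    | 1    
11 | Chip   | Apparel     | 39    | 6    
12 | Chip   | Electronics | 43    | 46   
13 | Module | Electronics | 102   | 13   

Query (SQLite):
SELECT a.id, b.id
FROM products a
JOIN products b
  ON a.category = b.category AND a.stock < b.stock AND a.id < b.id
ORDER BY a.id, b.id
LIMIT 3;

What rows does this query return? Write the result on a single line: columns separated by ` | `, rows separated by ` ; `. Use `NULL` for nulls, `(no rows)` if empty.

Pairs (a,b) with same category, a.stock < b.stock, a.id < b.id.
category groups: Apparel:{2,8,9,10,11} Books:{1,5} Electronics:{4,7,12,13} Sports:{3,6}
Ordered by (a.id, b.id); first 3.

1 | 5 ; 3 | 6 ; 4 | 12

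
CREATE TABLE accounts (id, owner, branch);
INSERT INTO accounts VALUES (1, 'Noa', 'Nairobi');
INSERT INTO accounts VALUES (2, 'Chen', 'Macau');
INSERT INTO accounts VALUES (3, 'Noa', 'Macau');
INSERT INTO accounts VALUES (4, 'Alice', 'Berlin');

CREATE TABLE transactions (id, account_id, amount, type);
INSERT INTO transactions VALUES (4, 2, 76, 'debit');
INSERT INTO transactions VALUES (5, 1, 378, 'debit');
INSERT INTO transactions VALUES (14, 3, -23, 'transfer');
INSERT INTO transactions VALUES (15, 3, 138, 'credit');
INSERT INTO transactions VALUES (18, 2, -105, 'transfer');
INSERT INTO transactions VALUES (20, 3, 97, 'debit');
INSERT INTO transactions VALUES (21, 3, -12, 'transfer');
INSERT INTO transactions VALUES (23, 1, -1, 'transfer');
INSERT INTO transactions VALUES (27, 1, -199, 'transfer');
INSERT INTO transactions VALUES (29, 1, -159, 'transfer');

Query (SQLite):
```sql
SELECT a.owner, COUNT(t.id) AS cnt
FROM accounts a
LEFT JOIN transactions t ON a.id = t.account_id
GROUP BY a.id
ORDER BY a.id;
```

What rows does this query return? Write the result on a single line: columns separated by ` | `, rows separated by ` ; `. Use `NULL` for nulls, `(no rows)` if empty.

Noa | 4 ; Chen | 2 ; Noa | 4 ; Alice | 0

LEFT JOIN keeps every accounts row; unmatched ones get NULL for transactions columns.
Group by accounts.id and compute COUNT(t.id). COUNT(col) of an all-NULL group is 0.
  1: ids {5, 23, 27, 29} → COUNT(t.id)=4
  2: ids {4, 18} → COUNT(t.id)=2
  3: ids {14, 15, 20, 21} → COUNT(t.id)=4
  4: ids {—} → COUNT(t.id)=0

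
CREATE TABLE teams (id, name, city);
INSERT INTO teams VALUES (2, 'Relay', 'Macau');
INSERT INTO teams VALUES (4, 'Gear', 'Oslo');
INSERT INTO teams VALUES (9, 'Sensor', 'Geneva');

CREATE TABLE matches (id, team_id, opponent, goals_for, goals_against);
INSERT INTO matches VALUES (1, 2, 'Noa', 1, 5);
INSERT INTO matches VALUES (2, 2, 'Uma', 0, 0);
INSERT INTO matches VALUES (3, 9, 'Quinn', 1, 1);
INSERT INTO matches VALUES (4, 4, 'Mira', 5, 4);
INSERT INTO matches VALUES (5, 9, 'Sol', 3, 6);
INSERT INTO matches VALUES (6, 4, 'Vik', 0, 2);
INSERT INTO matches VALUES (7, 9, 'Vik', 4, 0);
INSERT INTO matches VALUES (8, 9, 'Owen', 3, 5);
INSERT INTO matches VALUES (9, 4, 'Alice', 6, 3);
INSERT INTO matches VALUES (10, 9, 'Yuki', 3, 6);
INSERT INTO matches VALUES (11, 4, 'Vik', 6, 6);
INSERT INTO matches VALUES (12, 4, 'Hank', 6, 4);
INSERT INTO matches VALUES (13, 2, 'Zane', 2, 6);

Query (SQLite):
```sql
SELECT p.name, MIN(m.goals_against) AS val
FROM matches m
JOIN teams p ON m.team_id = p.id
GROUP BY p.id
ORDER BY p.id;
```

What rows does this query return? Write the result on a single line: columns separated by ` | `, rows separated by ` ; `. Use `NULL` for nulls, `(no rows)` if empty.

Join each matches row to its teams via team_id.
Group joined rows by teams.id; compute MIN(m.goals_against) per group.
  2: ids {1, 2, 13} → MIN(m.goals_against)=0
  4: ids {4, 6, 9, 11, 12} → MIN(m.goals_against)=2
  9: ids {3, 5, 7, 8, 10} → MIN(m.goals_against)=0

Relay | 0 ; Gear | 2 ; Sensor | 0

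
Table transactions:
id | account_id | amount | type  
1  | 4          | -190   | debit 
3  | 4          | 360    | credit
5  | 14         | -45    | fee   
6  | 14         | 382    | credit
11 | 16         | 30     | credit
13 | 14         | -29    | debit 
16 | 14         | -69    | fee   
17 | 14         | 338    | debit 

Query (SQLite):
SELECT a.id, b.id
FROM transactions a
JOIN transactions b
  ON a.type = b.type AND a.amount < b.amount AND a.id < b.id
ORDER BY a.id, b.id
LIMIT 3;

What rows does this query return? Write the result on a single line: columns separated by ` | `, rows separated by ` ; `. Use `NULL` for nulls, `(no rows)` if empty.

Pairs (a,b) with same type, a.amount < b.amount, a.id < b.id.
type groups: credit:{3,6,11} debit:{1,13,17} fee:{5,16}
Ordered by (a.id, b.id); first 3.

1 | 13 ; 1 | 17 ; 3 | 6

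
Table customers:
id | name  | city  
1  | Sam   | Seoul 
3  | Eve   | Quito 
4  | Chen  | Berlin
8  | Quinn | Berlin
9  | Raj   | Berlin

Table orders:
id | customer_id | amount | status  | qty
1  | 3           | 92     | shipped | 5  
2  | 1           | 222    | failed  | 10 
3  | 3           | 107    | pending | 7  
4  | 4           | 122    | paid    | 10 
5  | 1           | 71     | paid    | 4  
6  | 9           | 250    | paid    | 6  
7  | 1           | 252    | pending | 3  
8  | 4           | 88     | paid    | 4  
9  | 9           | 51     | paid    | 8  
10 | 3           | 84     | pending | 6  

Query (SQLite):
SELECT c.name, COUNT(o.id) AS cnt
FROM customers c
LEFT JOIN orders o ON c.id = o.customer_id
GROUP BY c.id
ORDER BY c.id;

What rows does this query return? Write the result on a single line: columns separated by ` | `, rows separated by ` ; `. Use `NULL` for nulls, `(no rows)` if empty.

Sam | 3 ; Eve | 3 ; Chen | 2 ; Quinn | 0 ; Raj | 2

LEFT JOIN keeps every customers row; unmatched ones get NULL for orders columns.
Group by customers.id and compute COUNT(o.id). COUNT(col) of an all-NULL group is 0.
  1: ids {2, 5, 7} → COUNT(o.id)=3
  3: ids {1, 3, 10} → COUNT(o.id)=3
  4: ids {4, 8} → COUNT(o.id)=2
  8: ids {—} → COUNT(o.id)=0
  9: ids {6, 9} → COUNT(o.id)=2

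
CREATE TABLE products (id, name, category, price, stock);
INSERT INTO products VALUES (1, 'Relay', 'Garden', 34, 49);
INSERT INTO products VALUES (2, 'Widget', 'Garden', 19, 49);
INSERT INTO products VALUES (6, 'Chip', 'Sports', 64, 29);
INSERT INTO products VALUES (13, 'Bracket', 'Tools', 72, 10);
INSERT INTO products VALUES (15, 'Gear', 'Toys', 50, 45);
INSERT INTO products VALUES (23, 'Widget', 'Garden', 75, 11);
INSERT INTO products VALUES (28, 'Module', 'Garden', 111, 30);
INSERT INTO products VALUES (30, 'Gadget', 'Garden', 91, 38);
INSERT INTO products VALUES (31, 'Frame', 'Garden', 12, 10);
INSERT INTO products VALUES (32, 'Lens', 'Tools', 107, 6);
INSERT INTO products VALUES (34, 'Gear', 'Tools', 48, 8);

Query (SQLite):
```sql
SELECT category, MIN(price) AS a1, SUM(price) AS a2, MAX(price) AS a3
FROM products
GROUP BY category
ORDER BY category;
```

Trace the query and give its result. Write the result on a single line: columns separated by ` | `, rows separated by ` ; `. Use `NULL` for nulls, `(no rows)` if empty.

Garden | 12 | 342 | 111 ; Sports | 64 | 64 | 64 ; Tools | 48 | 227 | 107 ; Toys | 50 | 50 | 50

Group products by category.
Per group compute: MIN(price), SUM(price), MAX(price).
  Garden: ids {1, 2, 23, 28, 30, 31} → MIN(price)=12, SUM(price)=342, MAX(price)=111
  Sports: ids {6} → MIN(price)=64, SUM(price)=64, MAX(price)=64
  Tools: ids {13, 32, 34} → MIN(price)=48, SUM(price)=227, MAX(price)=107
  Toys: ids {15} → MIN(price)=50, SUM(price)=50, MAX(price)=50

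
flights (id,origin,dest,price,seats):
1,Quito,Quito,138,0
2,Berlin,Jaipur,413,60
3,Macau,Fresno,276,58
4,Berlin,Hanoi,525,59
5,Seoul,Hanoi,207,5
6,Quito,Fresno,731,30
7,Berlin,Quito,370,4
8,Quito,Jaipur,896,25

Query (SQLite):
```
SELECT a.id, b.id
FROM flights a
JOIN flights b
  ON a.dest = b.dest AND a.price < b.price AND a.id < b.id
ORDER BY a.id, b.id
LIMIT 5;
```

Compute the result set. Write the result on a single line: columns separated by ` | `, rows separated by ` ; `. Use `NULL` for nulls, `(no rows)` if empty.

1 | 7 ; 2 | 8 ; 3 | 6

Pairs (a,b) with same dest, a.price < b.price, a.id < b.id.
dest groups: Fresno:{3,6} Hanoi:{4,5} Jaipur:{2,8} Quito:{1,7}
Ordered by (a.id, b.id); first 5.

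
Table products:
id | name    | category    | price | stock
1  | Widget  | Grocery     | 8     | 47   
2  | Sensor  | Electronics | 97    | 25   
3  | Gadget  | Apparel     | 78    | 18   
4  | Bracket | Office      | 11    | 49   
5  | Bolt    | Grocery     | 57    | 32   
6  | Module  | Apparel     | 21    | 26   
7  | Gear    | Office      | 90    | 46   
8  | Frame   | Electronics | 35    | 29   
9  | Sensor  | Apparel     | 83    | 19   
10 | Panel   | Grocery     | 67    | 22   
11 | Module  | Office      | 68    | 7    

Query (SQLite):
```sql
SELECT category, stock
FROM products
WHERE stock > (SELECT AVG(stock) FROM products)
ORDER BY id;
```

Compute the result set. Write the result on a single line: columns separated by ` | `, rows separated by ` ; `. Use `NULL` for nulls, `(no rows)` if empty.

Grocery | 47 ; Office | 49 ; Grocery | 32 ; Office | 46

Scalar subquery: AVG(stock) over all products rows = 29.090909 (≈; comparison uses full precision).
Keep rows where stock > that value.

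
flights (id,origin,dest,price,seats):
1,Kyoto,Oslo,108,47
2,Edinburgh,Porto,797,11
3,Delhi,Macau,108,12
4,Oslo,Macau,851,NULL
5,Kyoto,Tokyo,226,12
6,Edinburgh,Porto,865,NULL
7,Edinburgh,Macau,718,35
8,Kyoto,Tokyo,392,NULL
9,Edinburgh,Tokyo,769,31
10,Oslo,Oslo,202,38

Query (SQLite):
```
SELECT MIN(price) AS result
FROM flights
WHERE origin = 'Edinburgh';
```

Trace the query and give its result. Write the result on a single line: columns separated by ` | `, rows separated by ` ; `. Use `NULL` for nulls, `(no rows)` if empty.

718

Rows where origin='Edinburgh' → price values: [797, 865, 718, 769].
MIN of non-NULL values = 718.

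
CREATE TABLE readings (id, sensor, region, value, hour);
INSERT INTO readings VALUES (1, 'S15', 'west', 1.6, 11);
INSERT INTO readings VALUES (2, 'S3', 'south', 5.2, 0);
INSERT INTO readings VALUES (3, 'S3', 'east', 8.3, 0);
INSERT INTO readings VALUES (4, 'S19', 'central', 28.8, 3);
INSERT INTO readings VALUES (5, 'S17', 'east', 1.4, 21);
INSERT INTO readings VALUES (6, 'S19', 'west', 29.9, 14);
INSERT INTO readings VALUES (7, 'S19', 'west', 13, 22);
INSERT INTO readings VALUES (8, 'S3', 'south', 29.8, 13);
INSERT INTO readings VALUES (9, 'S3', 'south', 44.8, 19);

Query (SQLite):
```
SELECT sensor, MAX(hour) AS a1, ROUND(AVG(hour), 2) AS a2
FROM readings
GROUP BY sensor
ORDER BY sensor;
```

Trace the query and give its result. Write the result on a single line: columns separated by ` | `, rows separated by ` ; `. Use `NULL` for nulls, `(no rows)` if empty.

S15 | 11 | 11 ; S17 | 21 | 21 ; S19 | 22 | 13 ; S3 | 19 | 8

Group readings by sensor.
Per group compute: MAX(hour), ROUND(AVG(hour), 2).
  S15: ids {1} → MAX(hour)=11, ROUND(AVG(hour), 2)=11
  S17: ids {5} → MAX(hour)=21, ROUND(AVG(hour), 2)=21
  S19: ids {4, 6, 7} → MAX(hour)=22, ROUND(AVG(hour), 2)=13
  S3: ids {2, 3, 8, 9} → MAX(hour)=19, ROUND(AVG(hour), 2)=8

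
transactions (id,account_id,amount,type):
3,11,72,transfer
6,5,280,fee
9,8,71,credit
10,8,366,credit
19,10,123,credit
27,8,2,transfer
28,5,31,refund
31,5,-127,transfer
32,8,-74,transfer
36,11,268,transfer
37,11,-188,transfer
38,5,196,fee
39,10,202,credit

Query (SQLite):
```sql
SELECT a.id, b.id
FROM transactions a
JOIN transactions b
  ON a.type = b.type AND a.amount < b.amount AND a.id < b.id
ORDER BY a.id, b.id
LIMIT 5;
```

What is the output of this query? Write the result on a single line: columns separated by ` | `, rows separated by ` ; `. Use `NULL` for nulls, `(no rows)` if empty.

3 | 36 ; 9 | 10 ; 9 | 19 ; 9 | 39 ; 19 | 39

Pairs (a,b) with same type, a.amount < b.amount, a.id < b.id.
type groups: credit:{9,10,19,39} fee:{6,38} refund:{28} transfer:{3,27,31,32,36,37}
Ordered by (a.id, b.id); first 5.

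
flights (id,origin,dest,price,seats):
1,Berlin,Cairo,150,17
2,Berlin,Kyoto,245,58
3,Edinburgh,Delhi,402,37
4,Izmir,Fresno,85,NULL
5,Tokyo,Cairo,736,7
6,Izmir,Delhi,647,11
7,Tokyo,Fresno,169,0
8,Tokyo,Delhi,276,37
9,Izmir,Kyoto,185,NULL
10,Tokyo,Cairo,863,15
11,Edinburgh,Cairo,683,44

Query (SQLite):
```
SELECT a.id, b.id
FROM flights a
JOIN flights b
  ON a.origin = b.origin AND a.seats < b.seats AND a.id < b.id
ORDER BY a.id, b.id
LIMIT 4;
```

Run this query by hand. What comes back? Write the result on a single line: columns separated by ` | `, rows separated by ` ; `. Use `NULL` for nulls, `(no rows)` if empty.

1 | 2 ; 3 | 11 ; 5 | 8 ; 5 | 10

Pairs (a,b) with same origin, a.seats < b.seats, a.id < b.id.
origin groups: Berlin:{1,2} Edinburgh:{3,11} Izmir:{4,6,9} Tokyo:{5,7,8,10}
Ordered by (a.id, b.id); first 4.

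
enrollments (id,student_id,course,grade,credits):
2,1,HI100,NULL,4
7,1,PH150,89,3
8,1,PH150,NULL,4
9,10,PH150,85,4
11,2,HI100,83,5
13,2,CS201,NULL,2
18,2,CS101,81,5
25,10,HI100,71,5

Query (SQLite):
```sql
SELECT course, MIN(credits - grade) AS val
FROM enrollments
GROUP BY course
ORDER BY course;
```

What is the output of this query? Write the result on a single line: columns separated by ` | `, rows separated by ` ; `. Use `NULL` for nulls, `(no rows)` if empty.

CS101 | -76 ; CS201 | NULL ; HI100 | -78 ; PH150 | -86

For each row compute credits - grade.
Group by course; take MIN of the expression per group.
  CS101: ids {18} → MIN(credits - grade)=-76
  CS201: ids {13} → MIN(credits - grade)=NULL
  HI100: ids {2, 11, 25} → MIN(credits - grade)=-78
  PH150: ids {7, 8, 9} → MIN(credits - grade)=-86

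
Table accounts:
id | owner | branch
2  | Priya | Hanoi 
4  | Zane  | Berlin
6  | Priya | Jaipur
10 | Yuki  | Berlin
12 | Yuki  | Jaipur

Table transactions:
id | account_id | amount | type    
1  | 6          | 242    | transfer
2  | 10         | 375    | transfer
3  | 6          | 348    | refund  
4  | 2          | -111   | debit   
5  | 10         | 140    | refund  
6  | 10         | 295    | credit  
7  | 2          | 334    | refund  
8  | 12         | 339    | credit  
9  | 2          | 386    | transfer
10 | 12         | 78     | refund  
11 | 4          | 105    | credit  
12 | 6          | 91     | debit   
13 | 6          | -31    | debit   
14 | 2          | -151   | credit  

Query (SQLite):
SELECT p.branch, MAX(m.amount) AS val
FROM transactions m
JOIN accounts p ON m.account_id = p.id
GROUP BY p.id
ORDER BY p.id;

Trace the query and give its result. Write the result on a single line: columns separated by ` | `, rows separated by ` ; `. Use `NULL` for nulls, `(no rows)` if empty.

Join each transactions row to its accounts via account_id.
Group joined rows by accounts.id; compute MAX(m.amount) per group.
  2: ids {4, 7, 9, 14} → MAX(m.amount)=386
  4: ids {11} → MAX(m.amount)=105
  6: ids {1, 3, 12, 13} → MAX(m.amount)=348
  10: ids {2, 5, 6} → MAX(m.amount)=375
  12: ids {8, 10} → MAX(m.amount)=339

Hanoi | 386 ; Berlin | 105 ; Jaipur | 348 ; Berlin | 375 ; Jaipur | 339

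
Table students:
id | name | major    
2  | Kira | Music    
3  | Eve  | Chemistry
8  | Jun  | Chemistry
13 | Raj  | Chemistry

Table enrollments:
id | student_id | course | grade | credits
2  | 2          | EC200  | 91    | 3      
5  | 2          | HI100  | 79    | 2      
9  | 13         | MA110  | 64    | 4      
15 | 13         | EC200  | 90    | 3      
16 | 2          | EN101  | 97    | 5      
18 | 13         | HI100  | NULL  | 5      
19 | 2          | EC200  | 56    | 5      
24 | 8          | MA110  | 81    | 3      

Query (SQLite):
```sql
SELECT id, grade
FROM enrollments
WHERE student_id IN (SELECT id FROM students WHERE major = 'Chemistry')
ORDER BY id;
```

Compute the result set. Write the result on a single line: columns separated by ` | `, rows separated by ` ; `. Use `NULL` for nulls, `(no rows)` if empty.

Inner query: students.id where major = 'Chemistry'.
Outer: keep enrollments rows whose student_id is in that set.
Inner query → {3, 8, 13}

9 | 64 ; 15 | 90 ; 18 | NULL ; 24 | 81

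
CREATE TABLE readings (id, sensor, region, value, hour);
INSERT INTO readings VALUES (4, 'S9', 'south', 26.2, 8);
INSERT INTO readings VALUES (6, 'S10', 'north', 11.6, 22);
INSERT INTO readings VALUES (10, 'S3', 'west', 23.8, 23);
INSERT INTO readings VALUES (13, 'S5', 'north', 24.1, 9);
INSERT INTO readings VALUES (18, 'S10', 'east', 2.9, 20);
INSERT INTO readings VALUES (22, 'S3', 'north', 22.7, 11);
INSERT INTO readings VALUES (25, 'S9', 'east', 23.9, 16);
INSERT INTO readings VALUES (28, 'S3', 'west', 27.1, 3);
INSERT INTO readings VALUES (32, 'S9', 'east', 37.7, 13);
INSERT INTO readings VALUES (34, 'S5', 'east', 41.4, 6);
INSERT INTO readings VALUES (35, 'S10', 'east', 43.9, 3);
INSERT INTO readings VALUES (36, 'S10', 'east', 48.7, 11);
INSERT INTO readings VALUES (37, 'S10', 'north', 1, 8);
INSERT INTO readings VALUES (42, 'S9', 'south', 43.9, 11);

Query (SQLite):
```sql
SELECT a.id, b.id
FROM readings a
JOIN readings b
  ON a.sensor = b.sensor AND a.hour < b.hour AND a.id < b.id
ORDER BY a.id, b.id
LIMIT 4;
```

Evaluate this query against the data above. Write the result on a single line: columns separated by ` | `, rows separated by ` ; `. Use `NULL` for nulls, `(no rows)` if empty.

Pairs (a,b) with same sensor, a.hour < b.hour, a.id < b.id.
sensor groups: S10:{6,18,35,36,37} S3:{10,22,28} S5:{13,34} S9:{4,25,32,42}
Ordered by (a.id, b.id); first 4.

4 | 25 ; 4 | 32 ; 4 | 42 ; 35 | 36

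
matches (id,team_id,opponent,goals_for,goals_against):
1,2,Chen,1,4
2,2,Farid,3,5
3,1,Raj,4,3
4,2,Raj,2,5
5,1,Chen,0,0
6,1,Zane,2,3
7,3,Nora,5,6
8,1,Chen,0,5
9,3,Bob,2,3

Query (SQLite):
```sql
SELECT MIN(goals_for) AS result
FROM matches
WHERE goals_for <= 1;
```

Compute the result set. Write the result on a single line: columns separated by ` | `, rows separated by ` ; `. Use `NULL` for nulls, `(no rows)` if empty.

0

Rows where goals_for <= 1 → goals_for values: [1, 0, 0].
MIN of non-NULL values = 0.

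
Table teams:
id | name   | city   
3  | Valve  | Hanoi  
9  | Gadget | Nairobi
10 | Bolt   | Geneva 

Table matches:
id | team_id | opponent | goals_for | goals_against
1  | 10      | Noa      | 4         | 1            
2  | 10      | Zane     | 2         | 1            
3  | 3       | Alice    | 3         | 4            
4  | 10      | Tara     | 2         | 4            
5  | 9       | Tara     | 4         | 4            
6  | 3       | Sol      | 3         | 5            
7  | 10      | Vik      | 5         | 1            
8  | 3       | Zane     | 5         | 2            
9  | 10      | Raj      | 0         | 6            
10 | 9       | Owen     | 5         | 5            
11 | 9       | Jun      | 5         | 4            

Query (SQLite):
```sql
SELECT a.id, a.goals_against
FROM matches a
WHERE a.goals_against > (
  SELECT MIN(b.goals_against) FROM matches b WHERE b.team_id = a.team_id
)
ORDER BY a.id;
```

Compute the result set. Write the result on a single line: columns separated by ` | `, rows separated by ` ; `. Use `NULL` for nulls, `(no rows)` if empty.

3 | 4 ; 4 | 4 ; 6 | 5 ; 9 | 6 ; 10 | 5

For each matches row a, compute MIN(goals_against) over rows sharing a.team_id.
Keep row a if a.goals_against > that per-group MIN.
  team_id=3: MIN(goals_against) = 2
  team_id=9: MIN(goals_against) = 4
  team_id=10: MIN(goals_against) = 1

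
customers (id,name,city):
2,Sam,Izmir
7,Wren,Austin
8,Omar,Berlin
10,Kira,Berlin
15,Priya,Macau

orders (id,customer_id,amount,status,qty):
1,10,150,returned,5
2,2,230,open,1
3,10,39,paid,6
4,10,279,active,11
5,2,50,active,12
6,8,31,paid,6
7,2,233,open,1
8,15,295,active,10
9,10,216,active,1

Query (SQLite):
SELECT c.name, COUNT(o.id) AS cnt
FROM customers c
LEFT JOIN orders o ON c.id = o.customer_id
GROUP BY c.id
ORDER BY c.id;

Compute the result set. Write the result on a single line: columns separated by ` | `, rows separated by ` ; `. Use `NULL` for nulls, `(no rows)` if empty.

Sam | 3 ; Wren | 0 ; Omar | 1 ; Kira | 4 ; Priya | 1

LEFT JOIN keeps every customers row; unmatched ones get NULL for orders columns.
Group by customers.id and compute COUNT(o.id). COUNT(col) of an all-NULL group is 0.
  2: ids {2, 5, 7} → COUNT(o.id)=3
  7: ids {—} → COUNT(o.id)=0
  8: ids {6} → COUNT(o.id)=1
  10: ids {1, 3, 4, 9} → COUNT(o.id)=4
  15: ids {8} → COUNT(o.id)=1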